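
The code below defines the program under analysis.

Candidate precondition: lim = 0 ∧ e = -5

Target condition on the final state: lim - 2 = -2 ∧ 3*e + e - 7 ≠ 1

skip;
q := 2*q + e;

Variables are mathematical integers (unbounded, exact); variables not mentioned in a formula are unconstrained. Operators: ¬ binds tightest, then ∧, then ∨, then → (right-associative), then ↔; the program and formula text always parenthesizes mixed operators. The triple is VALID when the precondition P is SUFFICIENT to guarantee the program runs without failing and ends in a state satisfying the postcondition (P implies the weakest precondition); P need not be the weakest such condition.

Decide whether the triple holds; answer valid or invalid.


Working backward. After the program, the postcondition lim - 2 = -2 ∧ 3*e + e - 7 ≠ 1 must hold; in canonical form it is lim = 0 ∧ 4*e ≠ 8.
Before q := 2*q + e: lim = 0 ∧ 4*e ≠ 8
Before skip: lim = 0 ∧ 4*e ≠ 8
The weakest precondition is lim = 0 ∧ 4*e ≠ 8.
Check whether lim = 0 ∧ e = -5 implies it.
Every state satisfying the precondition satisfies the weakest precondition: the implication holds.
Answer: valid


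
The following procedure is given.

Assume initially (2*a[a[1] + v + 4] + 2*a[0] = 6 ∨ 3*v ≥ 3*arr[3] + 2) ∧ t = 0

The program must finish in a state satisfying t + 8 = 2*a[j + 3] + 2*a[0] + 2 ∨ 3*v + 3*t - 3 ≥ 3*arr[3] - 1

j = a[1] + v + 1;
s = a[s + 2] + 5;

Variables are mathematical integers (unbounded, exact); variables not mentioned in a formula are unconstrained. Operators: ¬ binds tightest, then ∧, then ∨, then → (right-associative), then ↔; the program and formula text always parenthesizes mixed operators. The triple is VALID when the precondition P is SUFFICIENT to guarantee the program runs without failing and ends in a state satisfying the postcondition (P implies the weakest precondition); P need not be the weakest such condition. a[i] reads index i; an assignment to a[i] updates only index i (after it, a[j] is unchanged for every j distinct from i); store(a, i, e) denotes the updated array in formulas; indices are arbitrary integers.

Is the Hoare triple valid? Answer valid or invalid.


Working backward. After the program, the postcondition t + 8 = 2*a[j + 3] + 2*a[0] + 2 ∨ 3*v + 3*t - 3 ≥ 3*arr[3] - 1 must hold; in canonical form it is t = 2*a[j + 3] + 2*a[0] - 6 ∨ 3*t + 3*v ≥ 3*arr[3] + 2.
Before s := a[s + 2] + 5: t = 2*a[j + 3] + 2*a[0] - 6 ∨ 3*t + 3*v ≥ 3*arr[3] + 2
Before j := a[1] + v + 1: t = 2*a[a[1] + v + 4] + 2*a[0] - 6 ∨ 3*t + 3*v ≥ 3*arr[3] + 2
The weakest precondition is t = 2*a[a[1] + v + 4] + 2*a[0] - 6 ∨ 3*t + 3*v ≥ 3*arr[3] + 2.
Check whether (2*a[a[1] + v + 4] + 2*a[0] = 6 ∨ 3*v ≥ 3*arr[3] + 2) ∧ t = 0 implies it.
Every state satisfying the precondition satisfies the weakest precondition: the implication holds.
Answer: valid


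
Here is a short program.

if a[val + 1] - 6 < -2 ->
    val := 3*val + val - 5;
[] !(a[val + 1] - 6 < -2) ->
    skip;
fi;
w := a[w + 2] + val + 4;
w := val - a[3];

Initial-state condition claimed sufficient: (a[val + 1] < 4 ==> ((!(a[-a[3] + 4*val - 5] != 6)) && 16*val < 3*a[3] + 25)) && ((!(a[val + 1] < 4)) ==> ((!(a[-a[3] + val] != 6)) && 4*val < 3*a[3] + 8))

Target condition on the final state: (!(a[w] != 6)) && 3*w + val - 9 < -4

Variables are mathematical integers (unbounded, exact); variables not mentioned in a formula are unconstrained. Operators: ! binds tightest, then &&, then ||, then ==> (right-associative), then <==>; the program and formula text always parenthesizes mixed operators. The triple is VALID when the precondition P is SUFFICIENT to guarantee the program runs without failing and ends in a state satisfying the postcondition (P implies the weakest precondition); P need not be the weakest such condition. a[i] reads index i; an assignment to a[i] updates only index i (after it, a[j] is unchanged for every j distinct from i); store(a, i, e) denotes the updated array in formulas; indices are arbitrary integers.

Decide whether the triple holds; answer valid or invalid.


Working backward. After the program, the postcondition (!(a[w] != 6)) && 3*w + val - 9 < -4 must hold; in canonical form it is (!(a[w] != 6)) && val + 3*w < 5.
Before w := val - a[3]: (!(a[-a[3] + val] != 6)) && 4*val < 3*a[3] + 5
Before w := a[w + 2] + val + 4: (!(a[-a[3] + val] != 6)) && 4*val < 3*a[3] + 5
Then branch requires (!(a[-a[3] + 4*val - 5] != 6)) && 16*val < 3*a[3] + 25; else branch requires (!(a[-a[3] + val] != 6)) && 4*val < 3*a[3] + 5.
Before the if: (a[val + 1] < 4 ==> ((!(a[-a[3] + 4*val - 5] != 6)) && 16*val < 3*a[3] + 25)) && ((!(a[val + 1] < 4)) ==> ((!(a[-a[3] + val] != 6)) && 4*val < 3*a[3] + 5))
The weakest precondition is (a[val + 1] < 4 ==> ((!(a[-a[3] + 4*val - 5] != 6)) && 16*val < 3*a[3] + 25)) && ((!(a[val + 1] < 4)) ==> ((!(a[-a[3] + val] != 6)) && 4*val < 3*a[3] + 5)).
Check whether (a[val + 1] < 4 ==> ((!(a[-a[3] + 4*val - 5] != 6)) && 16*val < 3*a[3] + 25)) && ((!(a[val + 1] < 4)) ==> ((!(a[-a[3] + val] != 6)) && 4*val < 3*a[3] + 8)) implies it.
Countermodel: at the initial state a = {[-6] = -3, [0] = 4, [2] = 6, [3] = -3, elsewhere -3}, val = -1, the precondition holds but the weakest precondition fails.
Answer: invalid


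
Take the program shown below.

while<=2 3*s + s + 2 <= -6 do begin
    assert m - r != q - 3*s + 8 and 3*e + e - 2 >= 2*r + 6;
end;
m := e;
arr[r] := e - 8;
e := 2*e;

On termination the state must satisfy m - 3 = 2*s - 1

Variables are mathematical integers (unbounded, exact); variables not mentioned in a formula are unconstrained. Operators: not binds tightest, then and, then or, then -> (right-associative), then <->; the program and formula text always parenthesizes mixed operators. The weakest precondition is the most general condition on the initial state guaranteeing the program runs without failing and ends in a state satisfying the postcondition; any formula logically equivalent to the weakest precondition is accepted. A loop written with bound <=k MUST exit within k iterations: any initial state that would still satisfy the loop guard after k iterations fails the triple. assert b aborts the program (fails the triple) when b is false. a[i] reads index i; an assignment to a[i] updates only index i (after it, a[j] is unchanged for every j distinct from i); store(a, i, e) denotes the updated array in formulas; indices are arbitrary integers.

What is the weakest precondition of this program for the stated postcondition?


Working backward. After the program, the postcondition m - 3 = 2*s - 1 must hold; in canonical form it is m = 2*s + 2.
Before e := 2*e: m = 2*s + 2
Before arr[r] := e - 8: m = 2*s + 2
Before m := e: e = 2*s + 2
Before the loop (bound <=2), unroll the exhaustion recursion (WP_0 = exit-now case; WP_j = one more guarded iteration, up to j = 2):
  WP_0: (not (4*s <= -8)) and e = 2*s + 2
  WP_1: (4*s <= -8 -> (m + 3*s != q + r + 8 and 4*e >= 2*r + 8 and (not (4*s <= -8)) and e = 2*s + 2)) and ((not (4*s <= -8)) -> e = 2*s + 2)
  WP_2: (4*s <= -8 -> (m + 3*s != q + r + 8 and 4*e >= 2*r + 8 and (4*s <= -8 -> (m + 3*s != q + r + 8 and 4*e >= 2*r + 8 and (not (4*s <= -8)) and e = 2*s + 2)) and ((not (4*s <= -8)) -> e = 2*s + 2))) and ((not (4*s <= -8)) -> e = 2*s + 2)
So before the loop: (4*s <= -8 -> (m + 3*s != q + r + 8 and 4*e >= 2*r + 8 and (4*s <= -8 -> (m + 3*s != q + r + 8 and 4*e >= 2*r + 8 and (not (4*s <= -8)) and e = 2*s + 2)) and ((not (4*s <= -8)) -> e = 2*s + 2))) and ((not (4*s <= -8)) -> e = 2*s + 2)
Answer: WP = (4*s <= -8 -> (m + 3*s != q + r + 8 and 4*e >= 2*r + 8 and (4*s <= -8 -> (m + 3*s != q + r + 8 and 4*e >= 2*r + 8 and (not (4*s <= -8)) and e = 2*s + 2)) and ((not (4*s <= -8)) -> e = 2*s + 2))) and ((not (4*s <= -8)) -> e = 2*s + 2)


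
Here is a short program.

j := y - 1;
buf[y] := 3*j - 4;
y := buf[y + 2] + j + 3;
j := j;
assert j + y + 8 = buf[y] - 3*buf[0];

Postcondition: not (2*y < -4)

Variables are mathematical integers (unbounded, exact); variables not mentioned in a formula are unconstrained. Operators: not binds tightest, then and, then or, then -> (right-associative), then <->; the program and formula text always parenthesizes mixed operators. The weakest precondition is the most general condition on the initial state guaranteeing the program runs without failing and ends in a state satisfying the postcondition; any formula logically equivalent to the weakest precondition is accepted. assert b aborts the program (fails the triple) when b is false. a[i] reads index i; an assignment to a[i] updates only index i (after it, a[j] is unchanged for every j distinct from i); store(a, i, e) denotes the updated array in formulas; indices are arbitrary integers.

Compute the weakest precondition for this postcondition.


Working backward. After the program, not (2*y < -4) must hold.
Before assert j + y + 8 = buf[y] - 3*buf[0]: 3*buf[0] + j + y = buf[y] - 8 and (not (2*y < -4))
Before j := j: 3*buf[0] + j + y = buf[y] - 8 and (not (2*y < -4))
Before y := buf[y + 2] + j + 3: buf[y + 2] + 3*buf[0] + 2*j = buf[buf[y + 2] + j + 3] - 11 and (not (2*buf[y + 2] + 2*j < -10))
Before buf[y] := 3*j - 4: store(buf, y, 3*j - 4)[y + 2] + 3*store(buf, y, 3*j - 4)[0] + 2*j = store(buf, y, 3*j - 4)[store(buf, y, 3*j - 4)[y + 2] + j + 3] - 11 and (not (2*store(buf, y, 3*j - 4)[y + 2] + 2*j < -10))
Before j := y - 1: store(buf, y, 3*y - 7)[y + 2] + 3*store(buf, y, 3*y - 7)[0] + 2*y = store(buf, y, 3*y - 7)[store(buf, y, 3*y - 7)[y + 2] + y + 2] - 9 and (not (2*store(buf, y, 3*y - 7)[y + 2] + 2*y < -8))
Answer: WP = store(buf, y, 3*y - 7)[y + 2] + 3*store(buf, y, 3*y - 7)[0] + 2*y = store(buf, y, 3*y - 7)[store(buf, y, 3*y - 7)[y + 2] + y + 2] - 9 and (not (2*store(buf, y, 3*y - 7)[y + 2] + 2*y < -8))


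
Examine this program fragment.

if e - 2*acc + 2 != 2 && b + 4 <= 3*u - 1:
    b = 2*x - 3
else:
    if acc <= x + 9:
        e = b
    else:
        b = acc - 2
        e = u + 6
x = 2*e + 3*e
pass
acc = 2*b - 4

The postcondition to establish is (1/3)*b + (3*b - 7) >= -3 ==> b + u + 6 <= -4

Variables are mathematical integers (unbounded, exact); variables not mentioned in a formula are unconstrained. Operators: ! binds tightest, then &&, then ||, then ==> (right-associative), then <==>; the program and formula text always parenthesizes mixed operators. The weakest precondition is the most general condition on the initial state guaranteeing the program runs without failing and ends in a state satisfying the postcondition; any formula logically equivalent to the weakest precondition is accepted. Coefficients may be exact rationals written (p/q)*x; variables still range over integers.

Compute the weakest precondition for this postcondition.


Working backward. After the program, the postcondition (1/3)*b + (3*b - 7) >= -3 ==> b + u + 6 <= -4 must hold; in canonical form it is (10/3)*b >= 4 ==> b + u <= -10.
Before acc := 2*b - 4: (10/3)*b >= 4 ==> b + u <= -10
Before skip: (10/3)*b >= 4 ==> b + u <= -10
Before x := 2*e + 3*e: (10/3)*b >= 4 ==> b + u <= -10
Then branch requires (20/3)*x >= 14 ==> u + 2*x <= -7; else branch requires (acc <= x + 9 ==> ((10/3)*b >= 4 ==> b + u <= -10)) && ((!(acc <= x + 9)) ==> ((10/3)*acc >= 32/3 ==> acc + u <= -8)).
Before the if: ((e != 2*acc && b <= 3*u - 5) ==> ((20/3)*x >= 14 ==> u + 2*x <= -7)) && ((!(e != 2*acc && b <= 3*u - 5)) ==> ((acc <= x + 9 ==> ((10/3)*b >= 4 ==> b + u <= -10)) && ((!(acc <= x + 9)) ==> ((10/3)*acc >= 32/3 ==> acc + u <= -8))))
Answer: WP = ((e != 2*acc && b <= 3*u - 5) ==> ((20/3)*x >= 14 ==> u + 2*x <= -7)) && ((!(e != 2*acc && b <= 3*u - 5)) ==> ((acc <= x + 9 ==> ((10/3)*b >= 4 ==> b + u <= -10)) && ((!(acc <= x + 9)) ==> ((10/3)*acc >= 32/3 ==> acc + u <= -8))))


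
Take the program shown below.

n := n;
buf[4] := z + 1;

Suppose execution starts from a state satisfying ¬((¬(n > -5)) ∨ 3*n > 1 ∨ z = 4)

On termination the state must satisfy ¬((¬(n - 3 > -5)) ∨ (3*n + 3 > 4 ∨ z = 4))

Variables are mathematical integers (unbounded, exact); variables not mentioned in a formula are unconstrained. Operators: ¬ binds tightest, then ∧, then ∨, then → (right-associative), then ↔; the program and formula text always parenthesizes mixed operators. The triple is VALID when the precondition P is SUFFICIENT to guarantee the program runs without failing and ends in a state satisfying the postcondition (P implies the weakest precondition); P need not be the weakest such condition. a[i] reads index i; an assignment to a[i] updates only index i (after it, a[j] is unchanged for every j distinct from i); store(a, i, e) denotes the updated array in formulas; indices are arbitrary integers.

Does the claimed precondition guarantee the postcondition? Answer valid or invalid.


Working backward. After the program, the postcondition ¬((¬(n - 3 > -5)) ∨ (3*n + 3 > 4 ∨ z = 4)) must hold; in canonical form it is ¬((¬(n > -2)) ∨ 3*n > 1 ∨ z = 4).
Before buf[4] := z + 1: ¬((¬(n > -2)) ∨ 3*n > 1 ∨ z = 4)
Before n := n: ¬((¬(n > -2)) ∨ 3*n > 1 ∨ z = 4)
The weakest precondition is ¬((¬(n > -2)) ∨ 3*n > 1 ∨ z = 4).
Check whether ¬((¬(n > -5)) ∨ 3*n > 1 ∨ z = 4) implies it.
Countermodel: at the initial state n = -4, z = 5, the precondition holds but the weakest precondition fails.
Answer: invalid


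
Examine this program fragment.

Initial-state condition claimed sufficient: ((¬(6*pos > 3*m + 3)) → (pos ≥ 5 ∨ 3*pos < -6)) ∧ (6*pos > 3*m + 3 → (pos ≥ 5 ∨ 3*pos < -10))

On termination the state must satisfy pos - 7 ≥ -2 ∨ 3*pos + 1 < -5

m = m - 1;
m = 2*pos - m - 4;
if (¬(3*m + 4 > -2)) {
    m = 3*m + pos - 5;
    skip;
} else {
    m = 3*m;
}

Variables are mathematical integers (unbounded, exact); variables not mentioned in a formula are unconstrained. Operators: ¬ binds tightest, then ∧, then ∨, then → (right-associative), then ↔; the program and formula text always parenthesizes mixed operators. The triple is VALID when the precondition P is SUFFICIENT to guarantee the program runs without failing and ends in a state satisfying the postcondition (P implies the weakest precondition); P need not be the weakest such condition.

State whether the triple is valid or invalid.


Working backward. After the program, the postcondition pos - 7 ≥ -2 ∨ 3*pos + 1 < -5 must hold; in canonical form it is pos ≥ 5 ∨ 3*pos < -6.
Then branch requires pos ≥ 5 ∨ 3*pos < -6; else branch requires pos ≥ 5 ∨ 3*pos < -6.
Before the if: ((¬(3*m > -6)) → (pos ≥ 5 ∨ 3*pos < -6)) ∧ (3*m > -6 → (pos ≥ 5 ∨ 3*pos < -6))
Before m := 2*pos - m - 4: ((¬(6*pos > 3*m + 6)) → (pos ≥ 5 ∨ 3*pos < -6)) ∧ (6*pos > 3*m + 6 → (pos ≥ 5 ∨ 3*pos < -6))
Before m := m - 1: ((¬(6*pos > 3*m + 3)) → (pos ≥ 5 ∨ 3*pos < -6)) ∧ (6*pos > 3*m + 3 → (pos ≥ 5 ∨ 3*pos < -6))
The weakest precondition is ((¬(6*pos > 3*m + 3)) → (pos ≥ 5 ∨ 3*pos < -6)) ∧ (6*pos > 3*m + 3 → (pos ≥ 5 ∨ 3*pos < -6)).
Check whether ((¬(6*pos > 3*m + 3)) → (pos ≥ 5 ∨ 3*pos < -6)) ∧ (6*pos > 3*m + 3 → (pos ≥ 5 ∨ 3*pos < -10)) implies it.
Every state satisfying the precondition satisfies the weakest precondition: the implication holds.
Answer: valid


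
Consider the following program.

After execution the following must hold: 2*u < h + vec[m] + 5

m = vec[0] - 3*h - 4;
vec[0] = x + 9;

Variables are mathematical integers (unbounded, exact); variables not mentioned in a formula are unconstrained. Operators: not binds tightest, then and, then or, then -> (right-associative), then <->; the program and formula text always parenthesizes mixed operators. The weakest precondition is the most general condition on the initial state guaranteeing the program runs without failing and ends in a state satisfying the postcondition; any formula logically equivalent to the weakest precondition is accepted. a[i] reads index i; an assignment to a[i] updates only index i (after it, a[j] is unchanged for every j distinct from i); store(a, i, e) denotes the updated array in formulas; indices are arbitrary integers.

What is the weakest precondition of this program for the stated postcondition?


Working backward. After the program, the postcondition 2*u < h + vec[m] + 5 must hold; in canonical form it is 2*u < vec[m] + h + 5.
Before vec[0] := x + 9: 2*u < store(vec, 0, x + 9)[m] + h + 5
Before m := vec[0] - 3*h - 4: 2*u < store(vec, 0, x + 9)[vec[0] - 3*h - 4] + h + 5
Answer: WP = 2*u < store(vec, 0, x + 9)[vec[0] - 3*h - 4] + h + 5


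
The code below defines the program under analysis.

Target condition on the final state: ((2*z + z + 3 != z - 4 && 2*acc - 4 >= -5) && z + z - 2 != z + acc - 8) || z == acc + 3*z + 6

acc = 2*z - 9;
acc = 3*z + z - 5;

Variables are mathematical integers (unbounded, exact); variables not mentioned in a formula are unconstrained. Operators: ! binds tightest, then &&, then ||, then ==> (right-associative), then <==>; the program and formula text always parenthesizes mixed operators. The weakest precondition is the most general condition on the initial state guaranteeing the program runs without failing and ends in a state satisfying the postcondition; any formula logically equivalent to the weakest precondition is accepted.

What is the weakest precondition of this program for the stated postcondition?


Working backward. After the program, the postcondition ((2*z + z + 3 != z - 4 && 2*acc - 4 >= -5) && z + z - 2 != z + acc - 8) || z == acc + 3*z + 6 must hold; in canonical form it is (2*z != -7 && 2*acc >= -1 && z != acc - 6) || acc + 2*z == -6.
Before acc := 3*z + z - 5: (2*z != -7 && 8*z >= 9 && 3*z != 11) || 6*z == -1
Before acc := 2*z - 9: (2*z != -7 && 8*z >= 9 && 3*z != 11) || 6*z == -1
Answer: WP = (2*z != -7 && 8*z >= 9 && 3*z != 11) || 6*z == -1


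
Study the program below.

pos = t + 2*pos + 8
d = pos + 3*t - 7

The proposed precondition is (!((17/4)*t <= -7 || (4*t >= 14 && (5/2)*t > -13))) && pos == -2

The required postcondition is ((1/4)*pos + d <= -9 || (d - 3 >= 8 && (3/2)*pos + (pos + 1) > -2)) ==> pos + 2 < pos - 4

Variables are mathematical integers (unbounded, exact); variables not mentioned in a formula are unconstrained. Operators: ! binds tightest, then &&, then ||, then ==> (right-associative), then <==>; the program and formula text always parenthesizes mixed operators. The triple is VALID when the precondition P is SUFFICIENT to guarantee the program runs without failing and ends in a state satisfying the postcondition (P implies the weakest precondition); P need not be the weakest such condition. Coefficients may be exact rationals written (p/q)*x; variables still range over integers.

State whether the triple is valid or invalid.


Working backward. After the program, the postcondition ((1/4)*pos + d <= -9 || (d - 3 >= 8 && (3/2)*pos + (pos + 1) > -2)) ==> pos + 2 < pos - 4 must hold; in canonical form it is !(d + (1/4)*pos <= -9 || (d >= 11 && (5/2)*pos > -3)).
Before d := pos + 3*t - 7: !((5/4)*pos + 3*t <= -2 || (pos + 3*t >= 18 && (5/2)*pos > -3))
Before pos := t + 2*pos + 8: !((5/2)*pos + (17/4)*t <= -12 || (2*pos + 4*t >= 10 && 5*pos + (5/2)*t > -23))
The weakest precondition is !((5/2)*pos + (17/4)*t <= -12 || (2*pos + 4*t >= 10 && 5*pos + (5/2)*t > -23)).
Check whether (!((17/4)*t <= -7 || (4*t >= 14 && (5/2)*t > -13))) && pos == -2 implies it.
Every state satisfying the precondition satisfies the weakest precondition: the implication holds.
Answer: valid


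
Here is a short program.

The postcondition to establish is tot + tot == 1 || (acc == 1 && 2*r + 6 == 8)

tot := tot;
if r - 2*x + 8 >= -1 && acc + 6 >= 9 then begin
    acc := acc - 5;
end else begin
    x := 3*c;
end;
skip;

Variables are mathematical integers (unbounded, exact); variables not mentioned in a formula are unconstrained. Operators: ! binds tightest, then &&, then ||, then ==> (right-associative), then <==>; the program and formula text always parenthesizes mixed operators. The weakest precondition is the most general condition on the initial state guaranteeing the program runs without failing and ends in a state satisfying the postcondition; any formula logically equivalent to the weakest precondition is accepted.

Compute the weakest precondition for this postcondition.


Working backward. After the program, the postcondition tot + tot == 1 || (acc == 1 && 2*r + 6 == 8) must hold; in canonical form it is 2*tot == 1 || (acc == 1 && 2*r == 2).
Before skip: 2*tot == 1 || (acc == 1 && 2*r == 2)
Then branch requires 2*tot == 1 || (acc == 6 && 2*r == 2); else branch requires 2*tot == 1 || (acc == 1 && 2*r == 2).
Before the if: ((r >= 2*x - 9 && acc >= 3) ==> (2*tot == 1 || (acc == 6 && 2*r == 2))) && ((!(r >= 2*x - 9 && acc >= 3)) ==> (2*tot == 1 || (acc == 1 && 2*r == 2)))
Before tot := tot: ((r >= 2*x - 9 && acc >= 3) ==> (2*tot == 1 || (acc == 6 && 2*r == 2))) && ((!(r >= 2*x - 9 && acc >= 3)) ==> (2*tot == 1 || (acc == 1 && 2*r == 2)))
Answer: WP = ((r >= 2*x - 9 && acc >= 3) ==> (2*tot == 1 || (acc == 6 && 2*r == 2))) && ((!(r >= 2*x - 9 && acc >= 3)) ==> (2*tot == 1 || (acc == 1 && 2*r == 2)))


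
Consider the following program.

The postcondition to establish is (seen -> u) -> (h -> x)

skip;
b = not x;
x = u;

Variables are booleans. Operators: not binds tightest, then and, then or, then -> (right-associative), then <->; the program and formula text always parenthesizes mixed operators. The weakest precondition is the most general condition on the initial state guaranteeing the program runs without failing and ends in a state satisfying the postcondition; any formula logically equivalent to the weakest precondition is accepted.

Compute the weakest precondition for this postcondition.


Working backward. After the program, (seen -> u) -> (h -> x) must hold.
Before x := u: (seen -> u) -> (h -> u)
Before b := not x: (seen -> u) -> (h -> u)
Before skip: (seen -> u) -> (h -> u)
Answer: WP = (seen -> u) -> (h -> u)


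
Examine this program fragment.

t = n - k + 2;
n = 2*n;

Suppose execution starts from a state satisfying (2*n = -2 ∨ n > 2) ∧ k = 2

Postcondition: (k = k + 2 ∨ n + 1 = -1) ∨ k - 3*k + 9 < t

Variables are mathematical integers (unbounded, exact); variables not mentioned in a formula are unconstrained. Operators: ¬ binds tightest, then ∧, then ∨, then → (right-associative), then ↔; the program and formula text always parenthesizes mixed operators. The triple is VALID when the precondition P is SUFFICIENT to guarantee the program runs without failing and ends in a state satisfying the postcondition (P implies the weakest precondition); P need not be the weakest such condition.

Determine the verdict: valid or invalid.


Working backward. After the program, the postcondition (k = k + 2 ∨ n + 1 = -1) ∨ k - 3*k + 9 < t must hold; in canonical form it is n = -2 ∨ 2*k + t > 9.
Before n := 2*n: 2*n = -2 ∨ 2*k + t > 9
Before t := n - k + 2: 2*n = -2 ∨ k + n > 7
The weakest precondition is 2*n = -2 ∨ k + n > 7.
Check whether (2*n = -2 ∨ n > 2) ∧ k = 2 implies it.
Countermodel: at the initial state k = 2, n = 3, the precondition holds but the weakest precondition fails.
Answer: invalid


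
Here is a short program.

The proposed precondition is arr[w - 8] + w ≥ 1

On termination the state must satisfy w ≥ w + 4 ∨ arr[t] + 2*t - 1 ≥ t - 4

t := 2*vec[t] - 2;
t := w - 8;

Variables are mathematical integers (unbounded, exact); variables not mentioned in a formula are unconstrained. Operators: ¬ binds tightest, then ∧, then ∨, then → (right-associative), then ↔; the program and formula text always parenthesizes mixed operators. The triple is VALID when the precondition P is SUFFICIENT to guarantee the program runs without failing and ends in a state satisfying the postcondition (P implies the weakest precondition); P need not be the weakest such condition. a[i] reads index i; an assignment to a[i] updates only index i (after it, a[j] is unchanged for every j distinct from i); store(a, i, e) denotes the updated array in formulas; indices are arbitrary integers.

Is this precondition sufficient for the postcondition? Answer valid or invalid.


Working backward. After the program, the postcondition w ≥ w + 4 ∨ arr[t] + 2*t - 1 ≥ t - 4 must hold; in canonical form it is arr[t] + t ≥ -3.
Before t := w - 8: arr[w - 8] + w ≥ 5
Before t := 2*vec[t] - 2: arr[w - 8] + w ≥ 5
The weakest precondition is arr[w - 8] + w ≥ 5.
Check whether arr[w - 8] + w ≥ 1 implies it.
Countermodel: at the initial state arr = {[-8] = 1, elsewhere 1}, w = 0, the precondition holds but the weakest precondition fails.
Answer: invalid


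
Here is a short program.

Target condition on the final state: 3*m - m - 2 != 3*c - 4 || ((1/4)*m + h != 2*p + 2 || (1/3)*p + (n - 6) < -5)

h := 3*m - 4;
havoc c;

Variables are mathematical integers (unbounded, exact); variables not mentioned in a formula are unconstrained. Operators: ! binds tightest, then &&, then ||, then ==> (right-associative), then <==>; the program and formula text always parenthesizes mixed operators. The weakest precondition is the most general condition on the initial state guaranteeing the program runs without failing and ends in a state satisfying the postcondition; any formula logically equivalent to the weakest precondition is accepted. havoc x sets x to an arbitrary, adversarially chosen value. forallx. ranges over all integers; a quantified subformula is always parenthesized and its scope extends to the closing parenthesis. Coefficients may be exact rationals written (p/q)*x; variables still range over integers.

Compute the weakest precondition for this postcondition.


Working backward. After the program, the postcondition 3*m - m - 2 != 3*c - 4 || ((1/4)*m + h != 2*p + 2 || (1/3)*p + (n - 6) < -5) must hold; in canonical form it is 2*m != 3*c - 2 || h + (1/4)*m != 2*p + 2 || n + (1/3)*p < 1.
Before havoc c: forall c_1. (2*m != 3*c_1 - 2 || h + (1/4)*m != 2*p + 2 || n + (1/3)*p < 1)
Before h := 3*m - 4: forall c_1. (2*m != 3*c_1 - 2 || (13/4)*m != 2*p + 6 || n + (1/3)*p < 1)
Answer: WP = forall c_1. (2*m != 3*c_1 - 2 || (13/4)*m != 2*p + 6 || n + (1/3)*p < 1)


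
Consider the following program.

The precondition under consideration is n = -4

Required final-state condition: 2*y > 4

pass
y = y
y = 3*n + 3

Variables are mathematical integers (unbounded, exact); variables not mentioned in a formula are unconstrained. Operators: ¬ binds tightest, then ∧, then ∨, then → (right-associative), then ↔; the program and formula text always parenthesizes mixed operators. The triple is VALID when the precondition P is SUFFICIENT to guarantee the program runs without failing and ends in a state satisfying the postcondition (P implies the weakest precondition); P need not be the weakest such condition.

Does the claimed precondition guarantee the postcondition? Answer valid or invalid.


Working backward. After the program, 2*y > 4 must hold.
Before y := 3*n + 3: 6*n > -2
Before y := y: 6*n > -2
Before skip: 6*n > -2
The weakest precondition is 6*n > -2.
Check whether n = -4 implies it.
Countermodel: at the initial state n = -4, the precondition holds but the weakest precondition fails.
Answer: invalid


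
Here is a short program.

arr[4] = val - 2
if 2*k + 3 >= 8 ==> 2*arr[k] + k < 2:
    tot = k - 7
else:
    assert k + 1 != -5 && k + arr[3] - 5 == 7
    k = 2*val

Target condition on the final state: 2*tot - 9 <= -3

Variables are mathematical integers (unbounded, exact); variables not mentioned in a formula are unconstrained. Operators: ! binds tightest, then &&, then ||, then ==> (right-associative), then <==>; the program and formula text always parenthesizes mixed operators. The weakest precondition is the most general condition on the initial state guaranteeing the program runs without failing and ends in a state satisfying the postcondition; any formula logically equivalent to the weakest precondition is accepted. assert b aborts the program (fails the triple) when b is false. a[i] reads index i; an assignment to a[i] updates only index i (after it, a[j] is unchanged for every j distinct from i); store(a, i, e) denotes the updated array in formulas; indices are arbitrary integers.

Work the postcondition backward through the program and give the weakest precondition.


Working backward. After the program, the postcondition 2*tot - 9 <= -3 must hold; in canonical form it is 2*tot <= 6.
Then branch requires 2*k <= 20; else branch requires k != -6 && arr[3] + k == 12 && 2*tot <= 6.
Before the if: ((2*k >= 5 ==> 2*arr[k] + k < 2) ==> 2*k <= 20) && ((!(2*k >= 5 ==> 2*arr[k] + k < 2)) ==> (k != -6 && arr[3] + k == 12 && 2*tot <= 6))
Before arr[4] := val - 2: ((2*k >= 5 ==> 2*store(arr, 4, val - 2)[k] + k < 2) ==> 2*k <= 20) && ((!(2*k >= 5 ==> 2*store(arr, 4, val - 2)[k] + k < 2)) ==> (k != -6 && arr[3] + k == 12 && 2*tot <= 6))
Answer: WP = ((2*k >= 5 ==> 2*store(arr, 4, val - 2)[k] + k < 2) ==> 2*k <= 20) && ((!(2*k >= 5 ==> 2*store(arr, 4, val - 2)[k] + k < 2)) ==> (k != -6 && arr[3] + k == 12 && 2*tot <= 6))


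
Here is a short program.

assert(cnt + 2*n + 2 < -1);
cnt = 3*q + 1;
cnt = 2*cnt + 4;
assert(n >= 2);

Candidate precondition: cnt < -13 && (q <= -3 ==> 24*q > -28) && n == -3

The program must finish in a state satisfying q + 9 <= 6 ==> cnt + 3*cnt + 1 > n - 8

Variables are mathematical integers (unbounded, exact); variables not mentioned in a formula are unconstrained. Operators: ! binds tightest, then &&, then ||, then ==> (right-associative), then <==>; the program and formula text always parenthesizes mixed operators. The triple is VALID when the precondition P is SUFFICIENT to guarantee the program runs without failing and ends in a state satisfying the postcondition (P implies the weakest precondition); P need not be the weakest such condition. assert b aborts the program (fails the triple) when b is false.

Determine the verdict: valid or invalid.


Working backward. After the program, the postcondition q + 9 <= 6 ==> cnt + 3*cnt + 1 > n - 8 must hold; in canonical form it is q <= -3 ==> 4*cnt > n - 9.
Before assert n >= 2: n >= 2 && (q <= -3 ==> 4*cnt > n - 9)
Before cnt := 2*cnt + 4: n >= 2 && (q <= -3 ==> 8*cnt > n - 25)
Before cnt := 3*q + 1: n >= 2 && (q <= -3 ==> 24*q > n - 33)
Before assert cnt + 2*n + 2 < -1: cnt + 2*n < -3 && n >= 2 && (q <= -3 ==> 24*q > n - 33)
The weakest precondition is cnt + 2*n < -3 && n >= 2 && (q <= -3 ==> 24*q > n - 33).
Check whether cnt < -13 && (q <= -3 ==> 24*q > -28) && n == -3 implies it.
Countermodel: at the initial state cnt = -14, n = -3, q = 0, the precondition holds but the weakest precondition fails.
Answer: invalid


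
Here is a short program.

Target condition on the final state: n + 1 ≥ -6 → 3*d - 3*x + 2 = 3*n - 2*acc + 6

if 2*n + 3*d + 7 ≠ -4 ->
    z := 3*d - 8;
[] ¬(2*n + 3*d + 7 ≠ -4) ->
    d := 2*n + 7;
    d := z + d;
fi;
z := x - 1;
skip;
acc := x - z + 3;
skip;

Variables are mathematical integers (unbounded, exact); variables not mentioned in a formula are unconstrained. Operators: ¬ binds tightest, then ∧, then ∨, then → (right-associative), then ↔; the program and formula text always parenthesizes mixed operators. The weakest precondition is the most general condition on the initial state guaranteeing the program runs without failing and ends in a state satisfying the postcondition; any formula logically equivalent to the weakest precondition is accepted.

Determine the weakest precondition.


Working backward. After the program, the postcondition n + 1 ≥ -6 → 3*d - 3*x + 2 = 3*n - 2*acc + 6 must hold; in canonical form it is n ≥ -7 → 2*acc + 3*d = 3*n + 3*x + 4.
Before skip: n ≥ -7 → 2*acc + 3*d = 3*n + 3*x + 4
Before acc := x - z + 3: n ≥ -7 → 3*d = 3*n + x + 2*z - 2
Before skip: n ≥ -7 → 3*d = 3*n + x + 2*z - 2
Before z := x - 1: n ≥ -7 → 3*d = 3*n + 3*x - 4
Then branch requires n ≥ -7 → 3*d = 3*n + 3*x - 4; else branch requires n ≥ -7 → 3*n + 3*z = 3*x - 25.
Before the if: (3*d + 2*n ≠ -11 → (n ≥ -7 → 3*d = 3*n + 3*x - 4)) ∧ ((¬(3*d + 2*n ≠ -11)) → (n ≥ -7 → 3*n + 3*z = 3*x - 25))
Answer: WP = (3*d + 2*n ≠ -11 → (n ≥ -7 → 3*d = 3*n + 3*x - 4)) ∧ ((¬(3*d + 2*n ≠ -11)) → (n ≥ -7 → 3*n + 3*z = 3*x - 25))


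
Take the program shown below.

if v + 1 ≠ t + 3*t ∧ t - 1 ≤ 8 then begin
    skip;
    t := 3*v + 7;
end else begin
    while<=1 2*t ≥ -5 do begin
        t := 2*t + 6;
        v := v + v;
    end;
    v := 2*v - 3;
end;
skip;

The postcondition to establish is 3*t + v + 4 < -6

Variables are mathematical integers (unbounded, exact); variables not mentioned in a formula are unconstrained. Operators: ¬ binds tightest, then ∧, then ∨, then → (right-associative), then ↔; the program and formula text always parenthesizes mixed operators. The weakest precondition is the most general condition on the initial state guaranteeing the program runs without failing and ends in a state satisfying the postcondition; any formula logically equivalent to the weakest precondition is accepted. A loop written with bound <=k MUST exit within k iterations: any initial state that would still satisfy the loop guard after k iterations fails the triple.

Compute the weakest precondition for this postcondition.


Working backward. After the program, the postcondition 3*t + v + 4 < -6 must hold; in canonical form it is 3*t + v < -10.
Before skip: 3*t + v < -10
Then branch requires 10*v < -31; else branch requires (2*t ≥ -5 → ((¬(4*t ≥ -17)) ∧ 6*t + 4*v < -25)) ∧ ((¬(2*t ≥ -5)) → 3*t + 2*v < -7).
Before the if: ((v ≠ 4*t - 1 ∧ t ≤ 9) → 10*v < -31) ∧ ((¬(v ≠ 4*t - 1 ∧ t ≤ 9)) → ((2*t ≥ -5 → ((¬(4*t ≥ -17)) ∧ 6*t + 4*v < -25)) ∧ ((¬(2*t ≥ -5)) → 3*t + 2*v < -7)))
Answer: WP = ((v ≠ 4*t - 1 ∧ t ≤ 9) → 10*v < -31) ∧ ((¬(v ≠ 4*t - 1 ∧ t ≤ 9)) → ((2*t ≥ -5 → ((¬(4*t ≥ -17)) ∧ 6*t + 4*v < -25)) ∧ ((¬(2*t ≥ -5)) → 3*t + 2*v < -7)))


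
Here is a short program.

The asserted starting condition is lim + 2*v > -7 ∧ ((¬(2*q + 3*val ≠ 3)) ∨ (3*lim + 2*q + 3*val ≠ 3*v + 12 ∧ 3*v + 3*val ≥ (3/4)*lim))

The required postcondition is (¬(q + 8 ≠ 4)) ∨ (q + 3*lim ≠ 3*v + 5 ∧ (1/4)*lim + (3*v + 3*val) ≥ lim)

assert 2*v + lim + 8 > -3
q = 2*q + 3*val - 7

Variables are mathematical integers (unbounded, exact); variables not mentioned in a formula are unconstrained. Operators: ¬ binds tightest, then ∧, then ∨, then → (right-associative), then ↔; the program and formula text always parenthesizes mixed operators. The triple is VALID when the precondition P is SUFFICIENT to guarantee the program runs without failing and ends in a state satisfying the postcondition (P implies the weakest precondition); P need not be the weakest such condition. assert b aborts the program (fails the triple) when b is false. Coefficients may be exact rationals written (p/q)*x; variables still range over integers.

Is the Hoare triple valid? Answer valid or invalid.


Working backward. After the program, the postcondition (¬(q + 8 ≠ 4)) ∨ (q + 3*lim ≠ 3*v + 5 ∧ (1/4)*lim + (3*v + 3*val) ≥ lim) must hold; in canonical form it is (¬(q ≠ -4)) ∨ (3*lim + q ≠ 3*v + 5 ∧ 3*v + 3*val ≥ (3/4)*lim).
Before q := 2*q + 3*val - 7: (¬(2*q + 3*val ≠ 3)) ∨ (3*lim + 2*q + 3*val ≠ 3*v + 12 ∧ 3*v + 3*val ≥ (3/4)*lim)
Before assert 2*v + lim + 8 > -3: lim + 2*v > -11 ∧ ((¬(2*q + 3*val ≠ 3)) ∨ (3*lim + 2*q + 3*val ≠ 3*v + 12 ∧ 3*v + 3*val ≥ (3/4)*lim))
The weakest precondition is lim + 2*v > -11 ∧ ((¬(2*q + 3*val ≠ 3)) ∨ (3*lim + 2*q + 3*val ≠ 3*v + 12 ∧ 3*v + 3*val ≥ (3/4)*lim)).
Check whether lim + 2*v > -7 ∧ ((¬(2*q + 3*val ≠ 3)) ∨ (3*lim + 2*q + 3*val ≠ 3*v + 12 ∧ 3*v + 3*val ≥ (3/4)*lim)) implies it.
Every state satisfying the precondition satisfies the weakest precondition: the implication holds.
Answer: valid


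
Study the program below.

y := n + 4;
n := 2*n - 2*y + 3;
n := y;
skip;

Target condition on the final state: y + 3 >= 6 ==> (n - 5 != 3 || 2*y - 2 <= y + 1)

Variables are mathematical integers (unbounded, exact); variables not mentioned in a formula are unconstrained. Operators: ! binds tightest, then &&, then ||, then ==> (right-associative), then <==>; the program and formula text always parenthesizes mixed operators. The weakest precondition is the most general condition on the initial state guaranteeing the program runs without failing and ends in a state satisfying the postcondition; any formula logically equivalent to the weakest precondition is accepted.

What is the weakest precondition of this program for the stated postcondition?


Working backward. After the program, the postcondition y + 3 >= 6 ==> (n - 5 != 3 || 2*y - 2 <= y + 1) must hold; in canonical form it is y >= 3 ==> (n != 8 || y <= 3).
Before skip: y >= 3 ==> (n != 8 || y <= 3)
Before n := y: y >= 3 ==> (y != 8 || y <= 3)
Before n := 2*n - 2*y + 3: y >= 3 ==> (y != 8 || y <= 3)
Before y := n + 4: n >= -1 ==> (n != 4 || n <= -1)
Answer: WP = n >= -1 ==> (n != 4 || n <= -1)


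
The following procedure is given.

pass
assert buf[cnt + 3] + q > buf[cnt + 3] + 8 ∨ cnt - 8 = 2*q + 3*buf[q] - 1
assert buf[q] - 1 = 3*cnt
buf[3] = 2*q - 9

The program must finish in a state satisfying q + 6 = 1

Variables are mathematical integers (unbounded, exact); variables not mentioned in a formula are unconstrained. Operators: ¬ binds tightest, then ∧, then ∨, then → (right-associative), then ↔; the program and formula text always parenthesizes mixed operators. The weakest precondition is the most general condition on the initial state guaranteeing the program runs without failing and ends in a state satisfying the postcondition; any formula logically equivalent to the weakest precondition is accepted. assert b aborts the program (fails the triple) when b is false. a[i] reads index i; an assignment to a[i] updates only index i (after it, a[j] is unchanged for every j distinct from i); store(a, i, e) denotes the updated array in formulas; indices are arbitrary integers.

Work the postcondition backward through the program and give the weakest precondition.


Working backward. After the program, the postcondition q + 6 = 1 must hold; in canonical form it is q = -5.
Before buf[3] := 2*q - 9: q = -5
Before assert buf[q] - 1 = 3*cnt: buf[q] = 3*cnt + 1 ∧ q = -5
Before assert buf[cnt + 3] + q > buf[cnt + 3] + 8 ∨ cnt - 8 = 2*q + 3*buf[q] - 1: (q > 8 ∨ cnt = 3*buf[q] + 2*q + 7) ∧ buf[q] = 3*cnt + 1 ∧ q = -5
Before skip: (q > 8 ∨ cnt = 3*buf[q] + 2*q + 7) ∧ buf[q] = 3*cnt + 1 ∧ q = -5
Answer: WP = (q > 8 ∨ cnt = 3*buf[q] + 2*q + 7) ∧ buf[q] = 3*cnt + 1 ∧ q = -5


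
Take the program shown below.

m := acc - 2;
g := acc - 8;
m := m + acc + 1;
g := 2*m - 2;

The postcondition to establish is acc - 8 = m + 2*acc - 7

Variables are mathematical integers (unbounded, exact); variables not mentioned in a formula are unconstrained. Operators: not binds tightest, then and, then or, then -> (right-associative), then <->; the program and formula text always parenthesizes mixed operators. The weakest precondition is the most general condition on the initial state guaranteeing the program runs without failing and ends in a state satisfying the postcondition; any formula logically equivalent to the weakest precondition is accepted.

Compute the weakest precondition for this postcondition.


Working backward. After the program, the postcondition acc - 8 = m + 2*acc - 7 must hold; in canonical form it is acc + m = -1.
Before g := 2*m - 2: acc + m = -1
Before m := m + acc + 1: 2*acc + m = -2
Before g := acc - 8: 2*acc + m = -2
Before m := acc - 2: 3*acc = 0
Answer: WP = 3*acc = 0


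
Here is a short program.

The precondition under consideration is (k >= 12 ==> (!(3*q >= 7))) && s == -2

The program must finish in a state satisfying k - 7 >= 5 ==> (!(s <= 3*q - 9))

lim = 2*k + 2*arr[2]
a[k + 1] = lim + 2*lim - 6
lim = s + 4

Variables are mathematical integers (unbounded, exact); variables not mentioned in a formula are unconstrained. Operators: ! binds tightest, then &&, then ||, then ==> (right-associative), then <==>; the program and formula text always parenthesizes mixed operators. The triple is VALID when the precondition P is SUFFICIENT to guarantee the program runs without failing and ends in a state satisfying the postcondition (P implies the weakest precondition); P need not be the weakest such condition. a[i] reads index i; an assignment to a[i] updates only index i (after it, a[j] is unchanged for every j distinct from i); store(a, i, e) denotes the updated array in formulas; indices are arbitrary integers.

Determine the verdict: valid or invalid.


Working backward. After the program, the postcondition k - 7 >= 5 ==> (!(s <= 3*q - 9)) must hold; in canonical form it is k >= 12 ==> (!(s <= 3*q - 9)).
Before lim := s + 4: k >= 12 ==> (!(s <= 3*q - 9))
Before a[k + 1] := lim + 2*lim - 6: k >= 12 ==> (!(s <= 3*q - 9))
Before lim := 2*k + 2*arr[2]: k >= 12 ==> (!(s <= 3*q - 9))
The weakest precondition is k >= 12 ==> (!(s <= 3*q - 9)).
Check whether (k >= 12 ==> (!(3*q >= 7))) && s == -2 implies it.
Every state satisfying the precondition satisfies the weakest precondition: the implication holds.
Answer: valid
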